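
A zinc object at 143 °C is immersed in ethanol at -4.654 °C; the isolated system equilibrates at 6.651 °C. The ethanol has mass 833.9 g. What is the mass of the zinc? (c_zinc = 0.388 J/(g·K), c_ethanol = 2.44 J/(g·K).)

|Q_zinc| = |Q_ethanol|:
m×0.388×(143 − 6.651) = 833.9×2.44×(6.651 − (-4.654))
52.9 m = 23002  ⇒  m ≈ 434.8 g

m ≈ 435 g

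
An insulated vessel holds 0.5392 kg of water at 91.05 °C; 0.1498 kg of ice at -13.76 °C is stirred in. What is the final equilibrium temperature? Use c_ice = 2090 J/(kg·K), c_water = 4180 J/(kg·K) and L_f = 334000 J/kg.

Taking heat into each body as positive, Σ m c ΔT = 0:
ice -13.76→0 °C: 0.1498×2090×13.76 = 4308
  melt ice: 0.1498×334000 = 50033
  warm the meltwater: 626.16 T
  water: 2253.9(T − 91.05)
2880 T = 205214 − 54341 = 150872
T ≈ 52.39 °C (positive, so assuming full melt was valid).

T_f ≈ 52.4 °C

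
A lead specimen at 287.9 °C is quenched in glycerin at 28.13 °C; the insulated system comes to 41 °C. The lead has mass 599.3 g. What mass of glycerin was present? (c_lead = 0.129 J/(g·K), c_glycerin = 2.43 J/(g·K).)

m ≈ 610 g

Conservation of energy gives ΣQ = 0:
599.3·0.129·(41 − 287.9) + m·2.43·(41 − 28.13) = 0
31.27 m = 19088
m = 19088/31.27 ≈ 610.3 g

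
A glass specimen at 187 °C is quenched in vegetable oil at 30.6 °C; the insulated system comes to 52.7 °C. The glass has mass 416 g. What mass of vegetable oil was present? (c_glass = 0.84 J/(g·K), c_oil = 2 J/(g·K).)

m ≈ 1060 g

|Q_glass| = |Q_oil|:
416×0.84×(187 − 52.7) = m×2×(52.7 − 30.6)
44.2 m = 46930  ⇒  m ≈ 1062 g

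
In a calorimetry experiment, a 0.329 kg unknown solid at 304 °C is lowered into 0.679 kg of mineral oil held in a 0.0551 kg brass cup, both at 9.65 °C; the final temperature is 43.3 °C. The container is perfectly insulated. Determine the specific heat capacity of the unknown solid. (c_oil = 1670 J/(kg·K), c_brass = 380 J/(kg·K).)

Energy conservation, ΣQ = 0:
0.329×c×(43.3 − 304) + 0.679×1670×(43.3 − 9.65) + 0.0551×380×(43.3 − 9.65) = 0
-85.77 c = -38861
c = -38861/-85.77 ≈ 453.1 J/(kg·K)

c ≈ 453 J/(kg·K)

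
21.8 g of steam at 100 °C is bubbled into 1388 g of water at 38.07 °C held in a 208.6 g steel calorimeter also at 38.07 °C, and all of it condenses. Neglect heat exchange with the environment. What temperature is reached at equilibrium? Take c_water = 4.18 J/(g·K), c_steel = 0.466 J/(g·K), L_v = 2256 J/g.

Sum of m c ΔT and latent-heat terms is zero:
condense steam: −21.8·2256 = −49181; condensed water 100 °C→T: 91.12(T − 100); original water: 5801.8(T − 38.07); cup: 97.21(T − 38.07)
5990.2 T = 49181 + 9112.4 + 224577 = 282870
T ≈ 47.22 °C, under the boiling point, so the assumption holds.

T_f ≈ 47.2 °C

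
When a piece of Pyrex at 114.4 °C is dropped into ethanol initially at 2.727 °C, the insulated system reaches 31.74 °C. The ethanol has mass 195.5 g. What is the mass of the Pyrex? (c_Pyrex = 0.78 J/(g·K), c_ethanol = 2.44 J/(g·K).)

Heat lost by the Pyrex = heat gained by the ethanol:
m·0.78·(114.4 − 31.74) = 195.5·2.44·(31.74 − 2.727)
64.47 m = 13840  ⇒  m ≈ 214.7 g

m ≈ 215 g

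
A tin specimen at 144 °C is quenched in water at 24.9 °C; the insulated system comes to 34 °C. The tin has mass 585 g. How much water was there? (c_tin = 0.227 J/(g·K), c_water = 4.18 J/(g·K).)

m ≈ 384 g

Net heat exchanged in the isolated system is zero:
585×0.227×(34 − 144) + m×4.18×(34 − 24.9) = 0
38.04 m = 14607
m = 14607/38.04 ≈ 384 g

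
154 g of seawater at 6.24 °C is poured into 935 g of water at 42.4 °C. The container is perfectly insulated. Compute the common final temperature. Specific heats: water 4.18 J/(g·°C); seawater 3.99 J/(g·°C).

T_f is the heat-capacity-weighted average of the initial temperatures:
T_f = (3908.3·42.4 + 614.46·6.24) / (3908.3 + 614.46)
    = 169546 / 4522.8 ≈ 37.49 °C

T_f ≈ 37.5 °C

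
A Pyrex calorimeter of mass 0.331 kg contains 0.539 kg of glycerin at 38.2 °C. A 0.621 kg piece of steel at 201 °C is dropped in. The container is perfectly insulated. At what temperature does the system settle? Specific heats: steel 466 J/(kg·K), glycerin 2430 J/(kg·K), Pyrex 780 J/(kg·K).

T_f ≈ 63.6 °C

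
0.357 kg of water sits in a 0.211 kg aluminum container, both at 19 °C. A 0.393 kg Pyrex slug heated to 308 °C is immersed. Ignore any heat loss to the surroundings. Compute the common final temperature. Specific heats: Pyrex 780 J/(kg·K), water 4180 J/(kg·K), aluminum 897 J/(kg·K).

T_f ≈ 63.6 °C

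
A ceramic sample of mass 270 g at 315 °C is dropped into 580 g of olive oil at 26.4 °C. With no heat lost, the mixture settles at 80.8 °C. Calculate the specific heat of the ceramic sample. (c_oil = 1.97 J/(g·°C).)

c ≈ 0.983 J/(g·°C)

Heat gained plus heat lost sum to zero:
270×c×(80.8 − 315) + 580×1.97×(80.8 − 26.4) = 0
-63234 c = -62157
c = -62157/-63234 ≈ 0.983 J/(g·°C)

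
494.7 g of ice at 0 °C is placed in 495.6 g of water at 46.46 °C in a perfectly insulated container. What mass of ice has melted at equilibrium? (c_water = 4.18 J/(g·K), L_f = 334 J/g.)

Water can give up m c ΔT = 495.6·4.18·46.46 = 96247 J before reaching 0 °C.
Fully melting the ice requires m_ice L_f = 494.7·334 = 165230 J.
96247 J < 165230 J, so only part of the ice melts and the system sits at 0 °C.
m_melted·334 = 96247  ⇒  m_melted ≈ 288.2 g.

m_melted ≈ 288 g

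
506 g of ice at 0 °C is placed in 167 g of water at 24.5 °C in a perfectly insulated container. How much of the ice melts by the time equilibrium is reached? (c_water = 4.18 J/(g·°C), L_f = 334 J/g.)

m_melted ≈ 51.2 g

Cooling the water to 0 °C releases 167×4.18×24.5 = 17102 J.
Melting all 506 g of ice would need 506×334 = 169004 J.
Since 17102 < 169004 J, not all the ice melts; equilibrium is at 0 °C.
m_melted×334 = 17102  ⇒  m_melted ≈ 51.2 g.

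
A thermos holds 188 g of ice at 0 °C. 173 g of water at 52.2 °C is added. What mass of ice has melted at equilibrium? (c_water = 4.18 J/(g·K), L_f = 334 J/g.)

m_melted ≈ 113 g

Water can give up m c ΔT = 173×4.18×52.2 = 37748 J before reaching 0 °C.
Melting all 188 g of ice would need 188×334 = 62792 J.
That's not enough to melt it all — equilibrium is at 0 °C with ice remaining.
Mass melted = 37748/334 ≈ 113 g.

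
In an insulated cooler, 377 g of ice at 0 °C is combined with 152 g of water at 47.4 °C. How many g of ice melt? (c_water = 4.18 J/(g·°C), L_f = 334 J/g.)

m_melted ≈ 90.2 g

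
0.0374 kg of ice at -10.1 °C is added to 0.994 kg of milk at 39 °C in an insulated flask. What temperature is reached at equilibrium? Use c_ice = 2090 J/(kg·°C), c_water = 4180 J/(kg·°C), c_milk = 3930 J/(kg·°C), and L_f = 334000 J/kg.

Energy balance with sensible and latent terms:
warm ice to 0 °C: 0.0374×2090×(0 − (-10.1)) = 789.48
  fusion: m_ice L_f = 0.0374×334000 = 12492
  warm the meltwater: 156.33 T
  milk: 3906.4(T − 39)
4062.8 T = 152350 − 13281 = 139069
T ≈ 34.23 °C. Since T > 0 °C, the all-ice-melts assumption holds.

T_f ≈ 34.2 °C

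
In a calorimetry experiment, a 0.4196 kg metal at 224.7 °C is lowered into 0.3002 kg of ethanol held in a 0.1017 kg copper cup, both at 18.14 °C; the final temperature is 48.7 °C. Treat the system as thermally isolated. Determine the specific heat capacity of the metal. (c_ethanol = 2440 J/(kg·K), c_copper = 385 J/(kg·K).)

c ≈ 319 J/(kg·K)

Conservation of energy gives ΣQ = 0:
0.4196×c×(48.7 − 224.7) + 0.3002×2440×(48.7 − 18.14) + 0.1017×385×(48.7 − 18.14) = 0
-73.85 c = -23581
c = -23581/-73.85 ≈ 319.3 J/(kg·K)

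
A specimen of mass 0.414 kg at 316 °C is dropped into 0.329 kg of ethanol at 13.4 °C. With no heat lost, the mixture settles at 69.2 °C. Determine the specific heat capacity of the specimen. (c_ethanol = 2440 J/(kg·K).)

c ≈ 438 J/(kg·K)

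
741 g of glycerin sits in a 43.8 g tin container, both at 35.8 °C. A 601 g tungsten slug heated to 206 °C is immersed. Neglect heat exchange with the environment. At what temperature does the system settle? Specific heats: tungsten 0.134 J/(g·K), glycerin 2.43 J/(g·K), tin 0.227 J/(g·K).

T_f = Σ m_i c_i T_i / Σ m_i c_i:
T_f = (80.53·206 + 1800.6·35.8 + 9.943·35.8) / (80.53 + 1800.6 + 9.943)
    = 81409 / 1891.1 ≈ 43.05 °C

T_f ≈ 43.0 °C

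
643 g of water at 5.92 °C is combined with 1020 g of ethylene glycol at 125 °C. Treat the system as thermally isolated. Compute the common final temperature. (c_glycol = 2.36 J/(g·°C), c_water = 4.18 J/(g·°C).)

T_f ≈ 62.2 °C

Heat gained plus heat lost sum to zero:
1020·2.36·(T − 125) + 643·4.18·(T − 5.92) = 0
2407.2(T − 125) + 2687.7(T − 5.92) = 0
(2407.2 + 2687.7) T = 2407.2·125 + 2687.7·5.92
T ≈ 62.18 °C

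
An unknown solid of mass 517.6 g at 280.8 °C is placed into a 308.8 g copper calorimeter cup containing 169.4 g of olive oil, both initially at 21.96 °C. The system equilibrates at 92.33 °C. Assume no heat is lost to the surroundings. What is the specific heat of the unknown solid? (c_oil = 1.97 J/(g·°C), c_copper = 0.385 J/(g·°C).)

c ≈ 0.326 J/(g·°C)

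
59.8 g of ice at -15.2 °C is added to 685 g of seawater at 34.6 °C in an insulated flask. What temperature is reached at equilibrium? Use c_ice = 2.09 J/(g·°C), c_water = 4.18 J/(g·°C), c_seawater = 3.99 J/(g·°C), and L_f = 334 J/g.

T_f ≈ 24.4 °C

Conservation of energy gives ΣQ = 0:
warm ice to 0 °C: 59.8·2.09·(0 − (-15.2)) = 1899.7
  latent heat to melt: 59.8·334 = 19973
  warm the meltwater: 249.96 T
  seawater: 2733.2(T − 34.6)
2983.1 T = 94567 − 21873 = 72694
T ≈ 24.37 °C (positive, so assuming full melt was valid).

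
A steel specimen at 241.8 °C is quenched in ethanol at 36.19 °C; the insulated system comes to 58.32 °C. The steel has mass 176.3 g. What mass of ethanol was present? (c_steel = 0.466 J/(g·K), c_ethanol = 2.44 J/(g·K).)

m ≈ 279 g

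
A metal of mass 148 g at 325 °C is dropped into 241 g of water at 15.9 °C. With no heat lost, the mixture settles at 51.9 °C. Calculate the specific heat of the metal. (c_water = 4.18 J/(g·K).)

Heat lost by the metal = heat gained by the water:
148·c·(325 − 51.9) = 241·4.18·(51.9 − 15.9)
40419 c = 36266  ⇒  c ≈ 0.8972 J/(g·K)

c ≈ 0.897 J/(g·K)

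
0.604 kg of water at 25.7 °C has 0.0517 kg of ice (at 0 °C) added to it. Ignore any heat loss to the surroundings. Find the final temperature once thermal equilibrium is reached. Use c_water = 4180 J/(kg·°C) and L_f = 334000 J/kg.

Taking heat into each body as positive, Σ m c ΔT = 0:
fusion: m_ice L_f = 0.0517·334000 = 17268
  warm the meltwater: 216.11 T
  water cools: 0.604·4180·(T − 25.7) = 2524.7(T − 25.7)
2740.8 T = 64885 − 17268 = 47618
T ≈ 17.37 °C. Since T > 0 °C, the all-ice-melts assumption holds.

T_f ≈ 17.4 °C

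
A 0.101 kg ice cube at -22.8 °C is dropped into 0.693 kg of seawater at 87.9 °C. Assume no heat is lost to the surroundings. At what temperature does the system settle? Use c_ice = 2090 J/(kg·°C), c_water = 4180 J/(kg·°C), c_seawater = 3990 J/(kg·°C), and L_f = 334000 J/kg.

Net heat exchanged in the isolated system is zero:
ice -22.8→0 °C: 0.101×2090×22.8 = 4812.9
  latent heat to melt: 0.101×334000 = 33734
  warm the meltwater: 422.18 T
  seawater: 2765.1(T − 87.9)
3187.2 T = 243050 − 38547 = 204503
T ≈ 64.16 °C (positive, so assuming full melt was valid).

T_f ≈ 64.2 °C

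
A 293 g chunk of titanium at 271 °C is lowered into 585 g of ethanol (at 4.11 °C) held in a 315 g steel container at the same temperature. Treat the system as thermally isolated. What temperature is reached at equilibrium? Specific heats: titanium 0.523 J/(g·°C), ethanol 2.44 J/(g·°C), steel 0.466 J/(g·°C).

Setting the total heat transfer to zero:
293*0.523*(T − 271) + 585*2.44*(T − 4.11) + 315*0.466*(T − 4.11) = 0
153.24(T − 271) + 1427.4(T − 4.11) + 146.79(T − 4.11) = 0
(153.24 + 1427.4 + 146.79) T = 153.24*271 + 1427.4*4.11 + 146.79*4.11
T = 47998/1727.4 ≈ 27.79 °C

T_f ≈ 27.8 °C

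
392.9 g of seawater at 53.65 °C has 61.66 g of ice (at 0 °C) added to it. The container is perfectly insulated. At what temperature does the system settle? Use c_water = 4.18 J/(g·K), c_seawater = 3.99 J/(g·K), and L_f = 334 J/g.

T_f ≈ 34.8 °C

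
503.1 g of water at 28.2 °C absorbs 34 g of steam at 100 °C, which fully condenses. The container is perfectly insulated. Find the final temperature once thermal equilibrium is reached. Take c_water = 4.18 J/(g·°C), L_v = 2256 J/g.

T_f ≈ 66.9 °C

Taking heat into each body as positive, Σ m c ΔT = 0:
condense steam: −34×2256 = −76704
  condensate cools 100→T: 34×4.18×(T − 100) = 142.12(T − 100)
  water warms: 503.1×4.18×(T − 28.2) = 2103(T − 28.2)
2245.1 T = 76704 + 14212 + 59303 = 150219
T ≈ 66.91 °C, under the boiling point, so the assumption holds.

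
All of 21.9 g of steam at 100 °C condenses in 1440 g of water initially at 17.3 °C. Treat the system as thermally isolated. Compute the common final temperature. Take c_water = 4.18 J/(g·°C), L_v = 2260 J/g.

T_f ≈ 26.6 °C

Conservation of energy gives ΣQ = 0:
latent heat released on condensation: 21.9×2260 = 49494; condensate cools 100→T: 21.9×4.18×(T − 100) = 91.54(T − 100); original water: 6019.2(T − 17.3)
6110.7 T = 49494 + 9154.2 + 104132 = 162780
T ≈ 26.64 °C (< 100 °C, so full condensation is consistent).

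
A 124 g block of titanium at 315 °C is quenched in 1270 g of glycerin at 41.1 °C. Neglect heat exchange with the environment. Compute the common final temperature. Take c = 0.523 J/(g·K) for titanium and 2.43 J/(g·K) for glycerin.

T_f ≈ 46.7 °C

Heat gained plus heat lost sum to zero:
124×0.523×(T − 315) + 1270×2.43×(T − 41.1) = 0
64.85(T − 315) + 3086.1(T − 41.1) = 0
3151 T = 147267
T = 147267/3151 ≈ 46.74 °C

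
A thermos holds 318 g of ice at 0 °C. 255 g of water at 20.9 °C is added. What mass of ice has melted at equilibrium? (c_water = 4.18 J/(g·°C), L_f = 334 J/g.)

Heat available from the water dropping to 0 °C: 255·4.18·20.9 = 22277 J.
Fully melting the ice requires m_ice L_f = 318·334 = 106212 J.
That's not enough to melt it all — equilibrium is at 0 °C with ice remaining.
Mass melted = 22277/334 ≈ 66.7 g.

m_melted ≈ 66.7 g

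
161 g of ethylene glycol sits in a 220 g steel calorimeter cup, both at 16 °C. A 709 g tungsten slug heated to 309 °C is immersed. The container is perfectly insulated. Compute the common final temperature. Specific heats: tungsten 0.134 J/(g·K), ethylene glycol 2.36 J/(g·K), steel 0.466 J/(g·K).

T_f ≈ 64.2 °C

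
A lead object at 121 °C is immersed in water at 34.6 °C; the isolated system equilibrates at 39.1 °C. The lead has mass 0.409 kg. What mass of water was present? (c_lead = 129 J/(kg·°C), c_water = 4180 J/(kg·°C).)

m ≈ 0.23 kg

Let T be the final temperature. ΣQ_i = 0:
0.409·129·(39.1 − 121) + m·4180·(39.1 − 34.6) = 0
18810 m = 4321.1
m = 4321.1/18810 ≈ 0.2297 kg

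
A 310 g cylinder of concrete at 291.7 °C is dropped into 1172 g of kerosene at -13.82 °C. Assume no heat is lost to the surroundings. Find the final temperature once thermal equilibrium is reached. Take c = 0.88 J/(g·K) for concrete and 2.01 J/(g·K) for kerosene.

T_f is the heat-capacity-weighted average of the initial temperatures:
T_f = (272.8×291.7 + 2355.7×(-13.82)) / (272.8 + 2355.7)
    = 47020 / 2628.5 ≈ 17.89 °C

T_f ≈ 17.9 °C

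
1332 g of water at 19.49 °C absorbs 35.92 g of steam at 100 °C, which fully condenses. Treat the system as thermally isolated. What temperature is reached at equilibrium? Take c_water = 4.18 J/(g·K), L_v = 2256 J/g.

T_f ≈ 35.8 °C

Energy balance with sensible and latent terms:
condense steam: −35.92·2256 = −81036
  condensed water 100 °C→T: 150.15(T − 100)
  original water: 5567.8(T − 19.49)
5717.9 T = 81036 + 15015 + 108516 = 204566
T ≈ 35.78 °C (< 100 °C, so full condensation is consistent).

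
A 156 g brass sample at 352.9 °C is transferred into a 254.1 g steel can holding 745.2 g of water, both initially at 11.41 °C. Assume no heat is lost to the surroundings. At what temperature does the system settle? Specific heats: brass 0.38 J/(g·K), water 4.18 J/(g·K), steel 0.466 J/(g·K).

T_f ≈ 17.6 °C

Heat gained plus heat lost sum to zero:
156×0.38×(T − 352.9) + 745.2×4.18×(T − 11.41) + 254.1×0.466×(T − 11.41) = 0
3292.6 T = 57812
T = 57812 / 3292.6 = 17.6 °C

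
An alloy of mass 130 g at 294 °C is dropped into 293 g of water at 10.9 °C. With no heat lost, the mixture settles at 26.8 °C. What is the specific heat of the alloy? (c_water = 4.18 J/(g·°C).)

Let T be the final temperature. ΣQ_i = 0:
130×c×(26.8 − 294) + 293×4.18×(26.8 − 10.9) = 0
-34736 c = -19473
c = -19473/-34736 ≈ 0.5606 J/(g·°C)

c ≈ 0.561 J/(g·°C)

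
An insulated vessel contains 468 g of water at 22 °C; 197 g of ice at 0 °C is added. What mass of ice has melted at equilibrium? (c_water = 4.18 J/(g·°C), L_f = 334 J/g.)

m_melted ≈ 129 g

Water can give up m c ΔT = 468×4.18×22 = 43037 J before reaching 0 °C.
Melting all 197 g of ice would need 197×334 = 65798 J.
That's not enough to melt it all — equilibrium is at 0 °C with ice remaining.
Mass melted = 43037/334 ≈ 128.9 g.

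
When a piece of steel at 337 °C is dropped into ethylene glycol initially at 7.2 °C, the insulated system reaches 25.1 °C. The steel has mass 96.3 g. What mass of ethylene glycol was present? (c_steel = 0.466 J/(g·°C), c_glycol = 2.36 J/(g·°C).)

m ≈ 331 g

|Q_steel| = |Q_glycol|:
96.3·0.466·(337 − 25.1) = m·2.36·(25.1 − 7.2)
42.24 m = 13997  ⇒  m ≈ 331.3 g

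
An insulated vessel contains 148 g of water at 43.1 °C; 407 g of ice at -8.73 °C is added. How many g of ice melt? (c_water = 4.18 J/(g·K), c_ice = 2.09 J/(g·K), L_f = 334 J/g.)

Heat available from the water dropping to 0 °C: 148·4.18·43.1 = 26663 J.
Warming the ice to 0 °C takes 407·2.09·8.73 = 7426 J, leaving 19237 J for melting.
Fully melting the ice requires m_ice L_f = 407·334 = 135938 J.
That's not enough to melt it all — equilibrium is at 0 °C with ice remaining.
m_melt = 19237 / L_f = 57.6 g.

m_melted ≈ 57.6 g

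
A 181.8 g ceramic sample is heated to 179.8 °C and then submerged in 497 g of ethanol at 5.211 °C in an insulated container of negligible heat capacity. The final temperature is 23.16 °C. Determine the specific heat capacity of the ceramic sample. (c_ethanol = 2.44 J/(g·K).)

m_s c (T_s − T_f) = m_ethanol c_ethanol (T_f − T_0):
181.8×c×(179.8 − 23.16) = 497×2.44×(23.16 − 5.211)
28477 c = 21766  ⇒  c ≈ 0.7643 J/(g·K)

c ≈ 0.764 J/(g·K)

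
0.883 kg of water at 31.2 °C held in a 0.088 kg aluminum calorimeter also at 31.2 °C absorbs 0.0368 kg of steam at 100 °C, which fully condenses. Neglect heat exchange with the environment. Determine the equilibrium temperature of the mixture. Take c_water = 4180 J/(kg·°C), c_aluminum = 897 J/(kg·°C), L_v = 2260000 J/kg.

T_f ≈ 55.1 °C

Taking heat into each body as positive, Σ m c ΔT = 0:
latent heat released on condensation: 0.0368×2260000 = 83168; condensed water 100 °C→T: 153.82(T − 100); original water: 3690.9(T − 31.2); aluminum cup: 0.088×897×(T − 31.2) = 78.94(T − 31.2)
3923.7 T = 83168 + 15382 + 117620 = 216171
T ≈ 55.09 °C, under the boiling point, so the assumption holds.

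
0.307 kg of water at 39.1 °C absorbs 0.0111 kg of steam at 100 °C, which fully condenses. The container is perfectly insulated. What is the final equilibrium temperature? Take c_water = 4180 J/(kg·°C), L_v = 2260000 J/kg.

Setting the total heat transfer to zero:
condense steam: −0.0111·2260000 = −25086
  condensed water 100 °C→T: 46.4(T − 100)
  original water: 1283.3(T − 39.1)
1329.7 T = 25086 + 4639.8 + 50175 = 79901
T ≈ 60.09 °C, under the boiling point, so the assumption holds.

T_f ≈ 60.1 °C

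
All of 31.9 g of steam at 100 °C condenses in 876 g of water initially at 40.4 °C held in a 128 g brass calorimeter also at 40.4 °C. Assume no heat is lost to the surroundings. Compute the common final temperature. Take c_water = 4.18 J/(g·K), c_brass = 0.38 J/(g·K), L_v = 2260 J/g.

T_f ≈ 61.2 °C

Taking heat into each body as positive, Σ m c ΔT = 0:
latent heat released on condensation: 31.9×2260 = 72094; condensate cools 100→T: 31.9×4.18×(T − 100) = 133.34(T − 100); water warms: 876×4.18×(T − 40.4) = 3661.7(T − 40.4); cup: 48.64(T − 40.4)
3843.7 T = 72094 + 13334 + 149897 = 235325
T ≈ 61.22 °C (< 100 °C, so full condensation is consistent).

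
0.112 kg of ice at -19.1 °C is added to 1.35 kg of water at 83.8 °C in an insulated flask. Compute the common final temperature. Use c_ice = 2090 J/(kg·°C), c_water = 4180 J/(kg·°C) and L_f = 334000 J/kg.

T_f ≈ 70.5 °C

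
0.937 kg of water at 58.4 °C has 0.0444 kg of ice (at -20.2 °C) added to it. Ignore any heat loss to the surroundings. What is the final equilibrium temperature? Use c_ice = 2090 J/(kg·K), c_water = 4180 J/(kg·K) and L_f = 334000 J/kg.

Setting the total heat transfer to zero:
ice -20.2→0 °C: 0.0444·2090·20.2 = 1874.5; latent heat to melt: 0.0444·334000 = 14830; warm the meltwater: 185.59 T; water cools: 0.937·4180·(T − 58.4) = 3916.7(T − 58.4)
4102.3 T = 228733 − 16704 = 212029
T ≈ 51.69 °C — above 0 °C, consistent with complete melting.

T_f ≈ 51.7 °C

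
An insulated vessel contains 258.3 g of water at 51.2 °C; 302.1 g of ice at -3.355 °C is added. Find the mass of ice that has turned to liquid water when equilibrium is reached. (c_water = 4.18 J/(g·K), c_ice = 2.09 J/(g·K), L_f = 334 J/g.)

Water can give up m c ΔT = 258.3·4.18·51.2 = 55280 J before reaching 0 °C.
Warming the ice to 0 °C takes 302.1·2.09·3.355 = 2118.3 J, leaving 53162 J for melting.
Fully melting the ice requires m_ice L_f = 302.1·334 = 100901 J.
Since 53162 < 100901 J, not all the ice melts; equilibrium is at 0 °C.
m_melt = 53162 / L_f = 159.2 g.

m_melted ≈ 159 g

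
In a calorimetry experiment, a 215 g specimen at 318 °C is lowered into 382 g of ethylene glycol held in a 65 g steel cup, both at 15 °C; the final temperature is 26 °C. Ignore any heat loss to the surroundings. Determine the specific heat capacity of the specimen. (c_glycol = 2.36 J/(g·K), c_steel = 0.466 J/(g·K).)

c ≈ 0.163 J/(g·K)

Net heat exchanged in the isolated system is zero:
215×c×(26 − 318) + 382×2.36×(26 − 15) + 65×0.466×(26 − 15) = 0
-62780 c = -10250
c = -10250/-62780 ≈ 0.1633 J/(g·K)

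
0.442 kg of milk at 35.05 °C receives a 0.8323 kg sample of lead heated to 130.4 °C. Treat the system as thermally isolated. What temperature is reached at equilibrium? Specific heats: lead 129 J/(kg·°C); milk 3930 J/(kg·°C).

Taking heat into each body as positive, Σ m c ΔT = 0:
0.8323*129*(T − 130.4) + 0.442*3930*(T − 35.05) = 0
107.37(T − 130.4) + 1737.1(T − 35.05) = 0
1844.4 T = 74885
T = 74885 / 1844.4 = 40.6 °C

T_f ≈ 40.6 °C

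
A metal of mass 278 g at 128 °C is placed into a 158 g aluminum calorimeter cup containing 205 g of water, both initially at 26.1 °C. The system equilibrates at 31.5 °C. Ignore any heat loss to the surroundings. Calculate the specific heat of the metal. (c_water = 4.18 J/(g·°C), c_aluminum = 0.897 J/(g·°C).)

c ≈ 0.201 J/(g·°C)

Setting the total heat transfer to zero:
278·c·(31.5 − 128) + 205·4.18·(31.5 − 26.1) + 158·0.897·(31.5 − 26.1) = 0
-26827 c = -5392.6
c = -5392.6/-26827 ≈ 0.201 J/(g·°C)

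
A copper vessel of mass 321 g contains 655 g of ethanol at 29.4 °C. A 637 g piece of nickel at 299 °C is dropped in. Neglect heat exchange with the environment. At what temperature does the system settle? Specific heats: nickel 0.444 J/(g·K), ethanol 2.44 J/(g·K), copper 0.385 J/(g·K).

Conservation of energy gives ΣQ = 0:
637×0.444×(T − 299) + 655×2.44×(T − 29.4) + 321×0.385×(T − 29.4) = 0
282.83(T − 299) + 1598.2(T − 29.4) + 123.59(T − 29.4) = 0
(282.83 + 1598.2 + 123.59) T = 282.83×299 + 1598.2×29.4 + 123.59×29.4
T = 135186/2004.6 ≈ 67.44 °C

T_f ≈ 67.4 °C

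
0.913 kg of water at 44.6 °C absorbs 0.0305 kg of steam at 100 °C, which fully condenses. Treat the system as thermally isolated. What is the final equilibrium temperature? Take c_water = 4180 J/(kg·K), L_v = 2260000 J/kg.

Taking heat into each body as positive, Σ m c ΔT = 0:
steam→water at 100 °C releases m L_v = 0.0305·2260000 = 68930; condensed water 100 °C→T: 127.49(T − 100); water warms: 0.913·4180·(T − 44.6) = 3816.3(T − 44.6)
3943.8 T = 68930 + 12749 + 170209 = 251888
T ≈ 63.87 °C, under the boiling point, so the assumption holds.

T_f ≈ 63.9 °C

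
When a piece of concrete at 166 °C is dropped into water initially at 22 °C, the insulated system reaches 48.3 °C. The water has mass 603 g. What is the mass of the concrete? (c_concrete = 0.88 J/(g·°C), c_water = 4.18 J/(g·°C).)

Net heat exchanged in the isolated system is zero:
m×0.88×(48.3 − 166) + 603×4.18×(48.3 − 22) = 0
-103.58 m = -66290
m = -66290/-103.58 ≈ 640 g

m ≈ 640 g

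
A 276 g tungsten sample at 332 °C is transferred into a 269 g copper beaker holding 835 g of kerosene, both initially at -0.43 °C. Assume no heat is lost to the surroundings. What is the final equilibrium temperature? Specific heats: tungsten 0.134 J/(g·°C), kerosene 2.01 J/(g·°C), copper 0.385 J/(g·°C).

T_f ≈ 6.3 °C

T_f = Σ m_i c_i T_i / Σ m_i c_i:
T_f = (36.98*332 + 1678.3*(-0.43) + 103.56*(-0.43)) / (36.98 + 1678.3 + 103.56)
    = 11512 / 1818.9 ≈ 6.33 °C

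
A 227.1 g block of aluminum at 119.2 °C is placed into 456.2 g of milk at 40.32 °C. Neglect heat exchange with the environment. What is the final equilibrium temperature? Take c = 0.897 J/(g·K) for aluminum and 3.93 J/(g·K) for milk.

With ΣQ=0 the equilibrium temperature is the m·c-weighted mean:
T_f = (203.71·119.2 + 1792.9·40.32) / (203.71 + 1792.9)
    = 96570 / 1996.6 ≈ 48.37 °C

T_f ≈ 48.4 °C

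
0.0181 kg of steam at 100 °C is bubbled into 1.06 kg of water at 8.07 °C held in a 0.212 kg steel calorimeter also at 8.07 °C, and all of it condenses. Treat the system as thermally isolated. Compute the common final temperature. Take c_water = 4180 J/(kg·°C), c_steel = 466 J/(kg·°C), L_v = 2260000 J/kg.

Let T be the final temperature. ΣQ_i = 0:
condense steam: −0.0181·2260000 = −40906
  condensate cools 100→T: 0.0181·4180·(T − 100) = 75.66(T − 100)
  original water: 4430.8(T − 8.07)
  steel cup: 0.212·466·(T − 8.07) = 98.79(T − 8.07)
4605.3 T = 40906 + 7565.8 + 36554 = 85026
T ≈ 18.46 °C — below 100 °C, confirming all the steam condensed.

T_f ≈ 18.5 °C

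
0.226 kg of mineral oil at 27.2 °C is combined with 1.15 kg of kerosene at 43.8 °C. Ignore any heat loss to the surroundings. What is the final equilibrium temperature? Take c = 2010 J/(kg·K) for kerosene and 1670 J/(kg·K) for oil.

Taking heat into each body as positive, Σ m c ΔT = 0:
1.15*2010*(T − 43.8) + 0.226*1670*(T − 27.2) = 0
(2311.5 + 377.42) T = 2311.5*43.8 + 377.42*27.2
T ≈ 41.47 °C

T_f ≈ 41.5 °C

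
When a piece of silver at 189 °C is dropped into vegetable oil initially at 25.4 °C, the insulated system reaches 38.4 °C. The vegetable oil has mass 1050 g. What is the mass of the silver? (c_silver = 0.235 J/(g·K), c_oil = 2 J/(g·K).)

m ≈ 771 g

Let T be the final temperature. ΣQ_i = 0:
m·0.235·(38.4 − 189) + 1050·2·(38.4 − 25.4) = 0
-35.39 m = -27300
m = -27300/-35.39 ≈ 771.4 g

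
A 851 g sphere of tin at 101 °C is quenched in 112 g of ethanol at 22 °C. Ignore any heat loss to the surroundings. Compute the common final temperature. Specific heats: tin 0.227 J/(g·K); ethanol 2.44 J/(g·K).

T_f ≈ 54.7 °C

Conservation of energy gives ΣQ = 0:
851×0.227×(T − 101) + 112×2.44×(T − 22) = 0
193.18(T − 101) + 273.28(T − 22) = 0
(193.18 + 273.28) T = 193.18×101 + 273.28×22
T = 25523/466.46 ≈ 54.72 °C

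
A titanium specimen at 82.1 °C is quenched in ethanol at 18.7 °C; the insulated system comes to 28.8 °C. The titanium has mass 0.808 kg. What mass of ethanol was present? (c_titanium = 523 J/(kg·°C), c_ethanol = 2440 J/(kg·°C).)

m ≈ 0.914 kg

|Q_titanium| = |Q_ethanol|:
0.808·523·(82.1 − 28.8) = m·2440·(28.8 − 18.7)
24644 m = 22524  ⇒  m ≈ 0.914 kg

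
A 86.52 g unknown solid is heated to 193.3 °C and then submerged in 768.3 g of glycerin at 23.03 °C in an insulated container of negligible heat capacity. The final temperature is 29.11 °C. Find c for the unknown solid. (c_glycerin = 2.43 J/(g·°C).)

c ≈ 0.799 J/(g·°C)

Heat lost by the unknown solid = heat gained by the glycerin:
86.52·c·(193.3 − 29.11) = 768.3·2.43·(29.11 − 23.03)
14206 c = 11351  ⇒  c ≈ 0.7991 J/(g·°C)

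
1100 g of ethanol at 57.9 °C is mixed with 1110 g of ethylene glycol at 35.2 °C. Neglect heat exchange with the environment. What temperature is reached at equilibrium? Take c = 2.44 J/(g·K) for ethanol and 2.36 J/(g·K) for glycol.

Set heat shed by the hot body equal to heat absorbed by the cold body:
1100×2.44×(57.9 − T) = 1110×2.36×(T − 35.2)
2684(57.9 − T) = 2619.6(T − 35.2)
5303.6 T = 247614  ⇒  T ≈ 46.69 °C

T_f ≈ 46.7 °C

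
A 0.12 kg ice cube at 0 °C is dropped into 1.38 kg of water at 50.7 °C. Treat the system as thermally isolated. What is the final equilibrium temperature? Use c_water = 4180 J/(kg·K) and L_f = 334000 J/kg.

T_f ≈ 40.3 °C

Setting the total heat transfer to zero:
melt ice: 0.12×334000 = 40080
  warm the meltwater: 501.6 T
  water: 5768.4(T − 50.7)
6270 T = 292458 − 40080 = 252378
T ≈ 40.25 °C. Since T > 0 °C, the all-ice-melts assumption holds.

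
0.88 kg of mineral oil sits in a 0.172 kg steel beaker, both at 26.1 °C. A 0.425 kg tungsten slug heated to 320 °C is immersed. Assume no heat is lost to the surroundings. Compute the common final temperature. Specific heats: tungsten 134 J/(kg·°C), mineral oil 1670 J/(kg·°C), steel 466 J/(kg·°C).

T_f ≈ 36.5 °C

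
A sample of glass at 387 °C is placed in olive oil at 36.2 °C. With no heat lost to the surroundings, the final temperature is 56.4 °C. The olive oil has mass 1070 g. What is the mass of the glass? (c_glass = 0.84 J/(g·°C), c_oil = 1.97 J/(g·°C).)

m ≈ 153 g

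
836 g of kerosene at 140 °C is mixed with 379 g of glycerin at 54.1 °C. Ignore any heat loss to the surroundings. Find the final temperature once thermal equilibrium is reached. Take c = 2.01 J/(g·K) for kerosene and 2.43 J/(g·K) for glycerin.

T_f = Σ m_i c_i T_i / Σ m_i c_i:
T_f = (1680.4·140 + 920.97·54.1) / (1680.4 + 920.97)
    = 285075 / 2601.3 ≈ 109.59 °C

T_f ≈ 109.6 °C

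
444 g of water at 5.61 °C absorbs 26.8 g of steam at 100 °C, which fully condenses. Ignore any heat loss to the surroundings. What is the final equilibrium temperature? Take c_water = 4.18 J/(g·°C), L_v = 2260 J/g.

T_f ≈ 41.8 °C

Let T be the final temperature. ΣQ_i = 0:
steam→water at 100 °C releases m L_v = 26.8·2260 = 60568
  condensed water 100 °C→T: 112.02(T − 100)
  water warms: 444·4.18·(T − 5.61) = 1855.9(T − 5.61)
1967.9 T = 60568 + 11202 + 10412 = 82182
T ≈ 41.76 °C — below 100 °C, confirming all the steam condensed.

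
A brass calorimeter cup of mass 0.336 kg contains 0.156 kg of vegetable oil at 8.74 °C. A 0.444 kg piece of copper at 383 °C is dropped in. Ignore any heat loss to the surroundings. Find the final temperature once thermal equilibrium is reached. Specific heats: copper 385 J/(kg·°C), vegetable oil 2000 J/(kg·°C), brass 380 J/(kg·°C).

T_f ≈ 113.5 °C

With ΣQ=0 the equilibrium temperature is the m·c-weighted mean:
T_f = (170.94·383 + 312·8.74 + 127.68·8.74) / (170.94 + 312 + 127.68)
    = 69313 / 610.62 ≈ 113.51 °C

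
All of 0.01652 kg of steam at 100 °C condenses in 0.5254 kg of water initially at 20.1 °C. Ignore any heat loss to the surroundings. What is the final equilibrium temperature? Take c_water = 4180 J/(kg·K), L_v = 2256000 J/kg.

Heat gained plus heat lost sum to zero:
condense steam: −0.01652·2256000 = −37269; condensate cools 100→T: 0.01652·4180·(T − 100) = 69.05(T − 100); water warms: 0.5254·4180·(T − 20.1) = 2196.2(T − 20.1)
2265.2 T = 37269 + 6905.4 + 44143 = 88318
T ≈ 38.99 °C (< 100 °C, so full condensation is consistent).

T_f ≈ 39.0 °C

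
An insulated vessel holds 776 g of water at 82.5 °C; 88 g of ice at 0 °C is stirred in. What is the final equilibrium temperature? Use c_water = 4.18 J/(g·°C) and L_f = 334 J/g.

T_f ≈ 66.0 °C

Energy conservation, ΣQ = 0:
melt ice: 88·334 = 29392
  warm the meltwater: 367.84 T
  water cools: 776·4.18·(T − 82.5) = 3243.7(T − 82.5)
3611.5 T = 267604 − 29392 = 238212
T ≈ 65.96 °C. Since T > 0 °C, the all-ice-melts assumption holds.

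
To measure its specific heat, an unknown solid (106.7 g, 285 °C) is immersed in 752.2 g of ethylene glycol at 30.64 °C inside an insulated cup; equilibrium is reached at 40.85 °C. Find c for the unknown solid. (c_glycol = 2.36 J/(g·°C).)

m_s c (T_s − T_f) = m_glycol c_glycol (T_f − T_0):
106.7×c×(285 − 40.85) = 752.2×2.36×(40.85 − 30.64)
26051 c = 18125  ⇒  c ≈ 0.6957 J/(g·°C)

c ≈ 0.696 J/(g·°C)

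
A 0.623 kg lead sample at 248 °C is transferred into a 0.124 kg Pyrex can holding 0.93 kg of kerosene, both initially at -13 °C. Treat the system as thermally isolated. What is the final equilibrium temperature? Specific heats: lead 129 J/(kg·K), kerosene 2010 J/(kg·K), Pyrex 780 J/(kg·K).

Net heat exchanged in the isolated system is zero:
0.623*129*(T − 248) + 0.93*2010*(T − (-13)) + 0.124*780*(T − (-13)) = 0
80.37(T − 248) + 1869.3(T − (-13)) + 96.72(T − (-13)) = 0
(80.37 + 1869.3 + 96.72) T = 80.37*248 + 1869.3*(-13) + 96.72*(-13)
T = -5627.2/2046.4 ≈ -2.75 °C

T_f ≈ -2.7 °C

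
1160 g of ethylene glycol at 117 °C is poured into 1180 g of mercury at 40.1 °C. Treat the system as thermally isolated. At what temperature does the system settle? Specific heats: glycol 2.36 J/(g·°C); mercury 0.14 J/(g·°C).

Heat gained plus heat lost sum to zero:
1160*2.36*(T − 117) + 1180*0.14*(T − 40.1) = 0
2737.6(T − 117) + 165.2(T − 40.1) = 0
2902.8 T = 326924
T ≈ 112.62 °C

T_f ≈ 112.6 °C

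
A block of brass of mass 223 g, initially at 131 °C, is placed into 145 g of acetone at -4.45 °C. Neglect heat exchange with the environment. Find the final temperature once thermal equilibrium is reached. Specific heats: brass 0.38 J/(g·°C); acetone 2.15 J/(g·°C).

With ΣQ=0 the equilibrium temperature is the m·c-weighted mean:
T_f = (84.74·131 + 311.75·(-4.45)) / (84.74 + 311.75)
    = 9713.7 / 396.49 ≈ 24.50 °C

T_f ≈ 24.5 °C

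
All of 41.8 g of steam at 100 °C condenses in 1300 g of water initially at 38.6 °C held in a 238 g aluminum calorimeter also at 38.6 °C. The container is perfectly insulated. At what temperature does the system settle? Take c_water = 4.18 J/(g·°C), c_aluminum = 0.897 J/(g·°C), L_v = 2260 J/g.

Energy conservation, ΣQ = 0:
steam→water at 100 °C releases m L_v = 41.8·2260 = 94468; condensed water 100 °C→T: 174.72(T − 100); original water: 5434(T − 38.6); cup: 213.49(T − 38.6)
5822.2 T = 94468 + 17472 + 217993 = 329933
T ≈ 56.67 °C — below 100 °C, confirming all the steam condensed.

T_f ≈ 56.7 °C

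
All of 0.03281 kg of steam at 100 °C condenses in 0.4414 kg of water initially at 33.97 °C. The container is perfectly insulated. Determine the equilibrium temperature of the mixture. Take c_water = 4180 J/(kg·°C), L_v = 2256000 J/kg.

T_f ≈ 75.9 °C

Heat gained plus heat lost sum to zero:
condense steam: −0.03281×2256000 = −74019; condensate cools 100→T: 0.03281×4180×(T − 100) = 137.15(T − 100); water warms: 0.4414×4180×(T − 33.97) = 1845.1(T − 33.97)
1982.2 T = 74019 + 13715 + 62676 = 150410
T ≈ 75.88 °C (< 100 °C, so full condensation is consistent).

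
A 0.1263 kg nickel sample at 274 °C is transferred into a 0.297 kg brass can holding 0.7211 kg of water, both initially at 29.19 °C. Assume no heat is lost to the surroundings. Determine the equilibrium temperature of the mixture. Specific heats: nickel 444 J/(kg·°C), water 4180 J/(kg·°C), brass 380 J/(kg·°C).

T_f ≈ 33.5 °C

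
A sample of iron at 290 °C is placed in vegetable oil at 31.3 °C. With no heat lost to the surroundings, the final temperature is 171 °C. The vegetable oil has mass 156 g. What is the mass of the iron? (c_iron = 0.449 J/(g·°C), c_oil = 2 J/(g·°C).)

|Q_iron| = |Q_oil|:
m·0.449·(290 − 171) = 156·2·(171 − 31.3)
53.43 m = 43586  ⇒  m ≈ 815.8 g

m ≈ 816 g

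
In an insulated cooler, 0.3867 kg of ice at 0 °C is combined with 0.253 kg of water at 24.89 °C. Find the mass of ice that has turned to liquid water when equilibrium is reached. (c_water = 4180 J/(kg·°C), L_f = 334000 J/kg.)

Cooling the water to 0 °C releases 0.253×4180×24.89 = 26322 J.
To melt every bit of ice: 0.3867×334000 = 129158 J.
Since 26322 < 129158 J, not all the ice melts; equilibrium is at 0 °C.
m_melted×334000 = 26322  ⇒  m_melted ≈ 0.07881 kg.

m_melted ≈ 0.0788 kg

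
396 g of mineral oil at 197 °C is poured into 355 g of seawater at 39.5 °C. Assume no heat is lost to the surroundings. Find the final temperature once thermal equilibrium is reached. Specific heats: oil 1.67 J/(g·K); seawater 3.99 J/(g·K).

T_f ≈ 89.6 °C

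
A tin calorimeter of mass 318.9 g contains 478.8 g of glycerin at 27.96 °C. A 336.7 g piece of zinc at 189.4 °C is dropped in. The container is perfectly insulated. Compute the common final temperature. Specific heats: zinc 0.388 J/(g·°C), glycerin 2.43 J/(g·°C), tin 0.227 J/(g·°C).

Setting the total heat transfer to zero:
336.7×0.388×(T − 189.4) + 478.8×2.43×(T − 27.96) + 318.9×0.227×(T − 27.96) = 0
130.64(T − 189.4) + 1163.5(T − 27.96) + 72.39(T − 27.96) = 0
(130.64 + 1163.5 + 72.39) T = 130.64×189.4 + 1163.5×27.96 + 72.39×27.96
T = 59298 / 1366.5 = 43.4 °C

T_f ≈ 43.4 °C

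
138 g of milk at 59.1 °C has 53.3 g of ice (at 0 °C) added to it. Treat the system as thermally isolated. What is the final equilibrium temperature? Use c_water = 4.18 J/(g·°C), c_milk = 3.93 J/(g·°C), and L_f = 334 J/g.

Conservation of energy gives ΣQ = 0:
fusion: m_ice L_f = 53.3×334 = 17802
  warm the meltwater: 222.79 T
  milk: 542.34(T − 59.1)
765.13 T = 32052 − 17802 = 14250
T ≈ 18.62 °C (positive, so assuming full melt was valid).

T_f ≈ 18.6 °C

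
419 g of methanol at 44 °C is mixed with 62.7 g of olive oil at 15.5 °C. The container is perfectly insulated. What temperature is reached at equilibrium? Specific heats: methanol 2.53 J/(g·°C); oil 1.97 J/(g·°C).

T_f ≈ 41.0 °C

Heat gained plus heat lost sum to zero:
419*2.53*(T − 44) + 62.7*1.97*(T − 15.5) = 0
(1060.1 + 123.52) T = 1060.1*44 + 123.52*15.5
T ≈ 41.03 °C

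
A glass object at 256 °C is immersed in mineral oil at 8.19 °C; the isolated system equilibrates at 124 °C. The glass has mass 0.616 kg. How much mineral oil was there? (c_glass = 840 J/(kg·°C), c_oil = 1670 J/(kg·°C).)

Let T be the final temperature. ΣQ_i = 0:
0.616·840·(124 − 256) + m·1670·(124 − 8.19) = 0
193403 m = 68302
m = 68302/193403 ≈ 0.3532 kg

m ≈ 0.353 kg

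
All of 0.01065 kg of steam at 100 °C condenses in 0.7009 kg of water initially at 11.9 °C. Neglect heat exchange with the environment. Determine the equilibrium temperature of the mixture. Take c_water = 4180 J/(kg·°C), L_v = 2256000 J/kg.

Heat gained plus heat lost sum to zero:
latent heat released on condensation: 0.01065·2256000 = 24026; condensate cools 100→T: 0.01065·4180·(T − 100) = 44.52(T − 100); water warms: 0.7009·4180·(T − 11.9) = 2929.8(T − 11.9)
2974.3 T = 24026 + 4451.7 + 34864 = 63342
T ≈ 21.30 °C, under the boiling point, so the assumption holds.

T_f ≈ 21.3 °C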